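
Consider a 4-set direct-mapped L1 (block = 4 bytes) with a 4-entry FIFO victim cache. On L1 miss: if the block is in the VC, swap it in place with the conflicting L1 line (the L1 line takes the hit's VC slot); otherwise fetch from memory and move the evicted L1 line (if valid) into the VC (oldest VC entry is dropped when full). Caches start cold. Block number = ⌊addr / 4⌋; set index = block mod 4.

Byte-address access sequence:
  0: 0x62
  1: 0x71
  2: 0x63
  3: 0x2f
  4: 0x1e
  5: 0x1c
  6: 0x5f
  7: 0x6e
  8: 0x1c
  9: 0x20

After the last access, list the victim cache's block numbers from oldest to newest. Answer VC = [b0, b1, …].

VC = [11, 27, 23, 24]

#0 0x62→b24/s0 MISS; vc=[]
#1 0x71→b28/s0 MISS; vc=[24]
#2 0x63→b24/s0 VC-HIT; vc=[28]
#3 0x2f→b11/s3 MISS; vc=[28]
#4 0x1e→b7/s3 MISS; vc=[28,11]
#5 0x1c→b7/s3 L1-HIT; vc=[28,11]
#6 0x5f→b23/s3 MISS; vc=[28,11,7]
#7 0x6e→b27/s3 MISS; vc=[28,11,7,23]
#8 0x1c→b7/s3 VC-HIT; vc=[28,11,27,23]
#9 0x20→b8/s0 MISS; vc=[11,27,23,24]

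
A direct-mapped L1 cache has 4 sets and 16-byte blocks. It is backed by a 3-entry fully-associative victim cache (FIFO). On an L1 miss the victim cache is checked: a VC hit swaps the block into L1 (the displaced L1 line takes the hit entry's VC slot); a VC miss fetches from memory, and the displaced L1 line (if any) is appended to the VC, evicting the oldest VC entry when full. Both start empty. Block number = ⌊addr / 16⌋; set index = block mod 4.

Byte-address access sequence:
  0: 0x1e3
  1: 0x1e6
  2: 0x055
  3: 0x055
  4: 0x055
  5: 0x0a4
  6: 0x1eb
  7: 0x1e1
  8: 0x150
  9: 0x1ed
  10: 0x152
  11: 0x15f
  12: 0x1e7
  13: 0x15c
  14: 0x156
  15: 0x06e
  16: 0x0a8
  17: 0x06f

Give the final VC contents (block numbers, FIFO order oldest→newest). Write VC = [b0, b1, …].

VC = [10, 5, 30]

  [0] addr=0x1e3 blk=30 s=2: MISS | VC []
  [1] addr=0x1e6 blk=30 s=2: L1-HIT | VC []
  [2] addr=0x55 blk=5 s=1: MISS | VC []
  [3] addr=0x55 blk=5 s=1: L1-HIT | VC []
  [4] addr=0x55 blk=5 s=1: L1-HIT | VC []
  [5] addr=0xa4 blk=10 s=2: MISS | VC [30]
  [6] addr=0x1eb blk=30 s=2: VC-HIT | VC [10]
  [7] addr=0x1e1 blk=30 s=2: L1-HIT | VC [10]
  [8] addr=0x150 blk=21 s=1: MISS | VC [10, 5]
  [9] addr=0x1ed blk=30 s=2: L1-HIT | VC [10, 5]
  [10] addr=0x152 blk=21 s=1: L1-HIT | VC [10, 5]
  [11] addr=0x15f blk=21 s=1: L1-HIT | VC [10, 5]
  [12] addr=0x1e7 blk=30 s=2: L1-HIT | VC [10, 5]
  [13] addr=0x15c blk=21 s=1: L1-HIT | VC [10, 5]
  [14] addr=0x156 blk=21 s=1: L1-HIT | VC [10, 5]
  [15] addr=0x6e blk=6 s=2: MISS | VC [10, 5, 30]
  [16] addr=0xa8 blk=10 s=2: VC-HIT | VC [6, 5, 30]
  [17] addr=0x6f blk=6 s=2: VC-HIT | VC [10, 5, 30]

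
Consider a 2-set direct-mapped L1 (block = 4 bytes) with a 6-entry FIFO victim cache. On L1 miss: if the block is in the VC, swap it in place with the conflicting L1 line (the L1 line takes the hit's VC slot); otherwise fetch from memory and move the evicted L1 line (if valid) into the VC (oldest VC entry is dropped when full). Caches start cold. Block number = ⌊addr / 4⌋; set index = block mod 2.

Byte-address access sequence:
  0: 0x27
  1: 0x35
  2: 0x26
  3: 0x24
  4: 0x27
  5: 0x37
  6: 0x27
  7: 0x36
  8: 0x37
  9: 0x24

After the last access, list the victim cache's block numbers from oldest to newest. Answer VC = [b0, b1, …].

#0 0x27→b9/s1 MISS; vc=[]
#1 0x35→b13/s1 MISS; vc=[9]
#2 0x26→b9/s1 VC-HIT; vc=[13]
#3 0x24→b9/s1 L1-HIT; vc=[13]
#4 0x27→b9/s1 L1-HIT; vc=[13]
#5 0x37→b13/s1 VC-HIT; vc=[9]
#6 0x27→b9/s1 VC-HIT; vc=[13]
#7 0x36→b13/s1 VC-HIT; vc=[9]
#8 0x37→b13/s1 L1-HIT; vc=[9]
#9 0x24→b9/s1 VC-HIT; vc=[13]

VC = [13]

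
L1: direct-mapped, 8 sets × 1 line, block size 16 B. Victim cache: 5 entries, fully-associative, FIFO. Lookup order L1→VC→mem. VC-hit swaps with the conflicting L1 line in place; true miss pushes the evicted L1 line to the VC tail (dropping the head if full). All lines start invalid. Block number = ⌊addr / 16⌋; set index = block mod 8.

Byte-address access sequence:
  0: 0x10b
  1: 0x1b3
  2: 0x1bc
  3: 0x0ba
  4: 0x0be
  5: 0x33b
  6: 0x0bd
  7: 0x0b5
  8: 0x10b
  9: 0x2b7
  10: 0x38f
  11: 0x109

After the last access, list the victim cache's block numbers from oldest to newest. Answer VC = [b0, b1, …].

  [0] addr=0x10b blk=16 s=0: MISS | VC []
  [1] addr=0x1b3 blk=27 s=3: MISS | VC []
  [2] addr=0x1bc blk=27 s=3: L1-HIT | VC []
  [3] addr=0xba blk=11 s=3: MISS | VC [27]
  [4] addr=0xbe blk=11 s=3: L1-HIT | VC [27]
  [5] addr=0x33b blk=51 s=3: MISS | VC [27, 11]
  [6] addr=0xbd blk=11 s=3: VC-HIT | VC [27, 51]
  [7] addr=0xb5 blk=11 s=3: L1-HIT | VC [27, 51]
  [8] addr=0x10b blk=16 s=0: L1-HIT | VC [27, 51]
  [9] addr=0x2b7 blk=43 s=3: MISS | VC [27, 51, 11]
  [10] addr=0x38f blk=56 s=0: MISS | VC [27, 51, 11, 16]
  [11] addr=0x109 blk=16 s=0: VC-HIT | VC [27, 51, 11, 56]

VC = [27, 51, 11, 56]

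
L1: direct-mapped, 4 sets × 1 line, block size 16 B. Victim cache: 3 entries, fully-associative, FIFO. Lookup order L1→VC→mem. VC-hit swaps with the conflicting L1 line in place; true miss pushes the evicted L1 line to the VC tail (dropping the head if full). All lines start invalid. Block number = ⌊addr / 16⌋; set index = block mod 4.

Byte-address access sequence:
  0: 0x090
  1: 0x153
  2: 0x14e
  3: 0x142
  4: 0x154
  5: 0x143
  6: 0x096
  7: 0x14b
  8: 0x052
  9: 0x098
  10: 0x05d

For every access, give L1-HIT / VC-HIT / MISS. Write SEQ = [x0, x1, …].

#0 0x90→b9/s1 MISS; vc=[]
#1 0x153→b21/s1 MISS; vc=[9]
#2 0x14e→b20/s0 MISS; vc=[9]
#3 0x142→b20/s0 L1-HIT; vc=[9]
#4 0x154→b21/s1 L1-HIT; vc=[9]
#5 0x143→b20/s0 L1-HIT; vc=[9]
#6 0x96→b9/s1 VC-HIT; vc=[21]
#7 0x14b→b20/s0 L1-HIT; vc=[21]
#8 0x52→b5/s1 MISS; vc=[21,9]
#9 0x98→b9/s1 VC-HIT; vc=[21,5]
#10 0x5d→b5/s1 VC-HIT; vc=[21,9]

SEQ = [MISS, MISS, MISS, L1-HIT, L1-HIT, L1-HIT, VC-HIT, L1-HIT, MISS, VC-HIT, VC-HIT]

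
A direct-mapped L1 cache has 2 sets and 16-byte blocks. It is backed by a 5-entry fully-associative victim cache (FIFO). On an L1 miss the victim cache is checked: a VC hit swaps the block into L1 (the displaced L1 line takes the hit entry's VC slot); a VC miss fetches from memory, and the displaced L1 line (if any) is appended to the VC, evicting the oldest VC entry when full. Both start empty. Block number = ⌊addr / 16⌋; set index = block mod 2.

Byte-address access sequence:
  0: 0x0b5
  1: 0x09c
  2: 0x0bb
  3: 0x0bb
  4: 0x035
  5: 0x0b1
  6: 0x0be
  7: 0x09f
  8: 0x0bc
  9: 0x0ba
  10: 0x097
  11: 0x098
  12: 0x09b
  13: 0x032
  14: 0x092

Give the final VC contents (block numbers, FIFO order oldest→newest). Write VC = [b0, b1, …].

#0 0xb5→b11/s1 MISS; vc=[]
#1 0x9c→b9/s1 MISS; vc=[11]
#2 0xbb→b11/s1 VC-HIT; vc=[9]
#3 0xbb→b11/s1 L1-HIT; vc=[9]
#4 0x35→b3/s1 MISS; vc=[9,11]
#5 0xb1→b11/s1 VC-HIT; vc=[9,3]
#6 0xbe→b11/s1 L1-HIT; vc=[9,3]
#7 0x9f→b9/s1 VC-HIT; vc=[11,3]
#8 0xbc→b11/s1 VC-HIT; vc=[9,3]
#9 0xba→b11/s1 L1-HIT; vc=[9,3]
#10 0x97→b9/s1 VC-HIT; vc=[11,3]
#11 0x98→b9/s1 L1-HIT; vc=[11,3]
#12 0x9b→b9/s1 L1-HIT; vc=[11,3]
#13 0x32→b3/s1 VC-HIT; vc=[11,9]
#14 0x92→b9/s1 VC-HIT; vc=[11,3]

VC = [11, 3]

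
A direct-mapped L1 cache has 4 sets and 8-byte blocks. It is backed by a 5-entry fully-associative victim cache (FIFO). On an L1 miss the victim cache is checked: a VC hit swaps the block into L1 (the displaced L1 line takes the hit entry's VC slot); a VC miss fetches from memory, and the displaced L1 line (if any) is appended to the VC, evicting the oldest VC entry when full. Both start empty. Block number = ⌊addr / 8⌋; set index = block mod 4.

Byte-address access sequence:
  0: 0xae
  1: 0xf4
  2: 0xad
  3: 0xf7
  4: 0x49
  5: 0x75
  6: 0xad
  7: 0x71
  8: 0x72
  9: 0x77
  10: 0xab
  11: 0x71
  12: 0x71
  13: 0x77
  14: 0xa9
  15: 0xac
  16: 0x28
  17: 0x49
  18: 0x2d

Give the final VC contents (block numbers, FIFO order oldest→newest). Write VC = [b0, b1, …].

#0 0xae→b21/s1 MISS; vc=[]
#1 0xf4→b30/s2 MISS; vc=[]
#2 0xad→b21/s1 L1-HIT; vc=[]
#3 0xf7→b30/s2 L1-HIT; vc=[]
#4 0x49→b9/s1 MISS; vc=[21]
#5 0x75→b14/s2 MISS; vc=[21,30]
#6 0xad→b21/s1 VC-HIT; vc=[9,30]
#7 0x71→b14/s2 L1-HIT; vc=[9,30]
#8 0x72→b14/s2 L1-HIT; vc=[9,30]
#9 0x77→b14/s2 L1-HIT; vc=[9,30]
#10 0xab→b21/s1 L1-HIT; vc=[9,30]
#11 0x71→b14/s2 L1-HIT; vc=[9,30]
#12 0x71→b14/s2 L1-HIT; vc=[9,30]
#13 0x77→b14/s2 L1-HIT; vc=[9,30]
#14 0xa9→b21/s1 L1-HIT; vc=[9,30]
#15 0xac→b21/s1 L1-HIT; vc=[9,30]
#16 0x28→b5/s1 MISS; vc=[9,30,21]
#17 0x49→b9/s1 VC-HIT; vc=[5,30,21]
#18 0x2d→b5/s1 VC-HIT; vc=[9,30,21]

VC = [9, 30, 21]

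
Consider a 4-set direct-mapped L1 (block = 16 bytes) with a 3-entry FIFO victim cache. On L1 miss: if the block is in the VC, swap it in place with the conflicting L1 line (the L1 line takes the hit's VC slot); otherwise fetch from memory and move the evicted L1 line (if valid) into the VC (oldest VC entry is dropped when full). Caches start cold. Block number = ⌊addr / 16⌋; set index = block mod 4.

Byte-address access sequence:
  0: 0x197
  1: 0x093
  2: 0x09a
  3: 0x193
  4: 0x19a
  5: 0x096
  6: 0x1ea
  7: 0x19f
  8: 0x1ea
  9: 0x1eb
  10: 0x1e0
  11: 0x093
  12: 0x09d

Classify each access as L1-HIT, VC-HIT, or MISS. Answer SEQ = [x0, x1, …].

#0 0x197→b25/s1 MISS; vc=[]
#1 0x93→b9/s1 MISS; vc=[25]
#2 0x9a→b9/s1 L1-HIT; vc=[25]
#3 0x193→b25/s1 VC-HIT; vc=[9]
#4 0x19a→b25/s1 L1-HIT; vc=[9]
#5 0x96→b9/s1 VC-HIT; vc=[25]
#6 0x1ea→b30/s2 MISS; vc=[25]
#7 0x19f→b25/s1 VC-HIT; vc=[9]
#8 0x1ea→b30/s2 L1-HIT; vc=[9]
#9 0x1eb→b30/s2 L1-HIT; vc=[9]
#10 0x1e0→b30/s2 L1-HIT; vc=[9]
#11 0x93→b9/s1 VC-HIT; vc=[25]
#12 0x9d→b9/s1 L1-HIT; vc=[25]

SEQ = [MISS, MISS, L1-HIT, VC-HIT, L1-HIT, VC-HIT, MISS, VC-HIT, L1-HIT, L1-HIT, L1-HIT, VC-HIT, L1-HIT]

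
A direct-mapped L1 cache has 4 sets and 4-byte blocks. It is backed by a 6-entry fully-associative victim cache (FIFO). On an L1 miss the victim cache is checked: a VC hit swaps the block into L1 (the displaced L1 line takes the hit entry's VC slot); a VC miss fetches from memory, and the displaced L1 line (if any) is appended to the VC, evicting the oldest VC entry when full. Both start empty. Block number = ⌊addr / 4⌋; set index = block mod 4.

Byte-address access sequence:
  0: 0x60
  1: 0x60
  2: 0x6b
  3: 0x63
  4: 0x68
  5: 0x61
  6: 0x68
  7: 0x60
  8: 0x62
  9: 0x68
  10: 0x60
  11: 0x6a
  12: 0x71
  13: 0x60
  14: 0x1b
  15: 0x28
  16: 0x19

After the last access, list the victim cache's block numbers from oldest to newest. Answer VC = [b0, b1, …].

VC = [28, 26, 10]

0: 0x60 (blk 24, set 0) → MISS  vc=[]
1: 0x60 (blk 24, set 0) → L1-HIT  vc=[]
2: 0x6b (blk 26, set 2) → MISS  vc=[]
3: 0x63 (blk 24, set 0) → L1-HIT  vc=[]
4: 0x68 (blk 26, set 2) → L1-HIT  vc=[]
5: 0x61 (blk 24, set 0) → L1-HIT  vc=[]
6: 0x68 (blk 26, set 2) → L1-HIT  vc=[]
7: 0x60 (blk 24, set 0) → L1-HIT  vc=[]
8: 0x62 (blk 24, set 0) → L1-HIT  vc=[]
9: 0x68 (blk 26, set 2) → L1-HIT  vc=[]
10: 0x60 (blk 24, set 0) → L1-HIT  vc=[]
11: 0x6a (blk 26, set 2) → L1-HIT  vc=[]
12: 0x71 (blk 28, set 0) → MISS  vc=[24]
13: 0x60 (blk 24, set 0) → VC-HIT  vc=[28]
14: 0x1b (blk 6, set 2) → MISS  vc=[28, 26]
15: 0x28 (blk 10, set 2) → MISS  vc=[28, 26, 6]
16: 0x19 (blk 6, set 2) → VC-HIT  vc=[28, 26, 10]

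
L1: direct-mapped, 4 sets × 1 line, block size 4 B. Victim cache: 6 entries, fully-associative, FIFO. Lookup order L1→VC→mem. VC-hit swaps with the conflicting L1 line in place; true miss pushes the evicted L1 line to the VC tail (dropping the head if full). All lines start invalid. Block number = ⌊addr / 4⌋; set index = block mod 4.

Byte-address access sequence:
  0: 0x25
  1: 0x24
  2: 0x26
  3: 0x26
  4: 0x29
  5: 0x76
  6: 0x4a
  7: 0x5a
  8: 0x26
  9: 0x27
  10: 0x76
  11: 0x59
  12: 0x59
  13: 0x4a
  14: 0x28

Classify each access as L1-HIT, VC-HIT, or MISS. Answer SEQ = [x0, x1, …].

#0 0x25→b9/s1 MISS; vc=[]
#1 0x24→b9/s1 L1-HIT; vc=[]
#2 0x26→b9/s1 L1-HIT; vc=[]
#3 0x26→b9/s1 L1-HIT; vc=[]
#4 0x29→b10/s2 MISS; vc=[]
#5 0x76→b29/s1 MISS; vc=[9]
#6 0x4a→b18/s2 MISS; vc=[9,10]
#7 0x5a→b22/s2 MISS; vc=[9,10,18]
#8 0x26→b9/s1 VC-HIT; vc=[29,10,18]
#9 0x27→b9/s1 L1-HIT; vc=[29,10,18]
#10 0x76→b29/s1 VC-HIT; vc=[9,10,18]
#11 0x59→b22/s2 L1-HIT; vc=[9,10,18]
#12 0x59→b22/s2 L1-HIT; vc=[9,10,18]
#13 0x4a→b18/s2 VC-HIT; vc=[9,10,22]
#14 0x28→b10/s2 VC-HIT; vc=[9,18,22]

SEQ = [MISS, L1-HIT, L1-HIT, L1-HIT, MISS, MISS, MISS, MISS, VC-HIT, L1-HIT, VC-HIT, L1-HIT, L1-HIT, VC-HIT, VC-HIT]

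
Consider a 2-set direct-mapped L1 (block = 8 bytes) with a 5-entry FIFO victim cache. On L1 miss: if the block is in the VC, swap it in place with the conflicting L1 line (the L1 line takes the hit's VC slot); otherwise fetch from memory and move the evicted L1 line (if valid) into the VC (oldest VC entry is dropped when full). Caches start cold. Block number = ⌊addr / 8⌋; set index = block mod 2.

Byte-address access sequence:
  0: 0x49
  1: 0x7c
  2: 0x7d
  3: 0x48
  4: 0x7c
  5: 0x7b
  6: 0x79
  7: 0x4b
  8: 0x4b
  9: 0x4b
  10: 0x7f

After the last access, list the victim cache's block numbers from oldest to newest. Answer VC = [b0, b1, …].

VC = [9]

#0 0x49→b9/s1 MISS; vc=[]
#1 0x7c→b15/s1 MISS; vc=[9]
#2 0x7d→b15/s1 L1-HIT; vc=[9]
#3 0x48→b9/s1 VC-HIT; vc=[15]
#4 0x7c→b15/s1 VC-HIT; vc=[9]
#5 0x7b→b15/s1 L1-HIT; vc=[9]
#6 0x79→b15/s1 L1-HIT; vc=[9]
#7 0x4b→b9/s1 VC-HIT; vc=[15]
#8 0x4b→b9/s1 L1-HIT; vc=[15]
#9 0x4b→b9/s1 L1-HIT; vc=[15]
#10 0x7f→b15/s1 VC-HIT; vc=[9]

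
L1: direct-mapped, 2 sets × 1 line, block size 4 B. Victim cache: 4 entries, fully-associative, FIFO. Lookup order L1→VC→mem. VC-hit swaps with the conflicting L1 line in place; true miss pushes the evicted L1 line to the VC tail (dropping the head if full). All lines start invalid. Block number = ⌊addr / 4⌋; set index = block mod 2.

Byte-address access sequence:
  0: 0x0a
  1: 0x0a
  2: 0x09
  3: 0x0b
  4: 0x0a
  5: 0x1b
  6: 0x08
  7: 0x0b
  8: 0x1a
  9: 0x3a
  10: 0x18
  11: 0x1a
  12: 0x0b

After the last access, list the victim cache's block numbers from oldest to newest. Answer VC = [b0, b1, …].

0: 0xa (blk 2, set 0) → MISS  vc=[]
1: 0xa (blk 2, set 0) → L1-HIT  vc=[]
2: 0x9 (blk 2, set 0) → L1-HIT  vc=[]
3: 0xb (blk 2, set 0) → L1-HIT  vc=[]
4: 0xa (blk 2, set 0) → L1-HIT  vc=[]
5: 0x1b (blk 6, set 0) → MISS  vc=[2]
6: 0x8 (blk 2, set 0) → VC-HIT  vc=[6]
7: 0xb (blk 2, set 0) → L1-HIT  vc=[6]
8: 0x1a (blk 6, set 0) → VC-HIT  vc=[2]
9: 0x3a (blk 14, set 0) → MISS  vc=[2, 6]
10: 0x18 (blk 6, set 0) → VC-HIT  vc=[2, 14]
11: 0x1a (blk 6, set 0) → L1-HIT  vc=[2, 14]
12: 0xb (blk 2, set 0) → VC-HIT  vc=[6, 14]

VC = [6, 14]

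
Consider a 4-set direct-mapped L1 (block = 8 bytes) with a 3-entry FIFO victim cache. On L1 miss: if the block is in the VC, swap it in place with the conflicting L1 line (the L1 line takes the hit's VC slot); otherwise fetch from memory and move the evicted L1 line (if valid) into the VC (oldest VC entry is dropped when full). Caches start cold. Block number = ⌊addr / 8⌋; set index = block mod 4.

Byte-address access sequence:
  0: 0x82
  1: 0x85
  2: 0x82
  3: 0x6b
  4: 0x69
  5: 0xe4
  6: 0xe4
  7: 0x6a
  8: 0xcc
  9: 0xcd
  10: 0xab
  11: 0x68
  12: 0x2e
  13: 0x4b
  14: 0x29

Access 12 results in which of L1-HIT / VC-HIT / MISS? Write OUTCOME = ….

OUTCOME = MISS

0: 0x82 (blk 16, set 0) → MISS  vc=[]
1: 0x85 (blk 16, set 0) → L1-HIT  vc=[]
2: 0x82 (blk 16, set 0) → L1-HIT  vc=[]
3: 0x6b (blk 13, set 1) → MISS  vc=[]
4: 0x69 (blk 13, set 1) → L1-HIT  vc=[]
5: 0xe4 (blk 28, set 0) → MISS  vc=[16]
6: 0xe4 (blk 28, set 0) → L1-HIT  vc=[16]
7: 0x6a (blk 13, set 1) → L1-HIT  vc=[16]
8: 0xcc (blk 25, set 1) → MISS  vc=[16, 13]
9: 0xcd (blk 25, set 1) → L1-HIT  vc=[16, 13]
10: 0xab (blk 21, set 1) → MISS  vc=[16, 13, 25]
11: 0x68 (blk 13, set 1) → VC-HIT  vc=[16, 21, 25]
12: 0x2e (blk 5, set 1) → MISS  vc=[21, 25, 13]
13: 0x4b (blk 9, set 1) → MISS  vc=[25, 13, 5]
14: 0x29 (blk 5, set 1) → VC-HIT  vc=[25, 13, 9]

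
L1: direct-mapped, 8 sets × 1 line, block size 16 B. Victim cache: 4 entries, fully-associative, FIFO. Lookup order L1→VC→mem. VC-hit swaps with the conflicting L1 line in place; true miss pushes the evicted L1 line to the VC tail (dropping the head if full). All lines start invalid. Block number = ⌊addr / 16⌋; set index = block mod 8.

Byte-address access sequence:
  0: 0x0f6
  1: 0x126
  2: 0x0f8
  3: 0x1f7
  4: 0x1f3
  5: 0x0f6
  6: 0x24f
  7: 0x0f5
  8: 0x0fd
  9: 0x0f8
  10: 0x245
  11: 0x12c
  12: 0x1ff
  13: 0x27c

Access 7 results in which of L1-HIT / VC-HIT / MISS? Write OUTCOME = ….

OUTCOME = L1-HIT

0: 0xf6 (blk 15, set 7) → MISS  vc=[]
1: 0x126 (blk 18, set 2) → MISS  vc=[]
2: 0xf8 (blk 15, set 7) → L1-HIT  vc=[]
3: 0x1f7 (blk 31, set 7) → MISS  vc=[15]
4: 0x1f3 (blk 31, set 7) → L1-HIT  vc=[15]
5: 0xf6 (blk 15, set 7) → VC-HIT  vc=[31]
6: 0x24f (blk 36, set 4) → MISS  vc=[31]
7: 0xf5 (blk 15, set 7) → L1-HIT  vc=[31]
8: 0xfd (blk 15, set 7) → L1-HIT  vc=[31]
9: 0xf8 (blk 15, set 7) → L1-HIT  vc=[31]
10: 0x245 (blk 36, set 4) → L1-HIT  vc=[31]
11: 0x12c (blk 18, set 2) → L1-HIT  vc=[31]
12: 0x1ff (blk 31, set 7) → VC-HIT  vc=[15]
13: 0x27c (blk 39, set 7) → MISS  vc=[15, 31]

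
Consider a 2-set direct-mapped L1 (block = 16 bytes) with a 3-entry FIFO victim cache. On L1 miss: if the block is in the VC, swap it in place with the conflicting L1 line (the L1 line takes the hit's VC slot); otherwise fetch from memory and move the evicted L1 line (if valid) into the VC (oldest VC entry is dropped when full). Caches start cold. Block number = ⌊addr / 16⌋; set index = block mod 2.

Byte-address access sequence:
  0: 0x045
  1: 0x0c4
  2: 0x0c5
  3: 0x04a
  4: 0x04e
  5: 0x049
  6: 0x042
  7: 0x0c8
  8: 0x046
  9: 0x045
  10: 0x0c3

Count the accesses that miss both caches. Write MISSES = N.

MISSES = 2

  [0] addr=0x45 blk=4 s=0: MISS | VC []
  [1] addr=0xc4 blk=12 s=0: MISS | VC [4]
  [2] addr=0xc5 blk=12 s=0: L1-HIT | VC [4]
  [3] addr=0x4a blk=4 s=0: VC-HIT | VC [12]
  [4] addr=0x4e blk=4 s=0: L1-HIT | VC [12]
  [5] addr=0x49 blk=4 s=0: L1-HIT | VC [12]
  [6] addr=0x42 blk=4 s=0: L1-HIT | VC [12]
  [7] addr=0xc8 blk=12 s=0: VC-HIT | VC [4]
  [8] addr=0x46 blk=4 s=0: VC-HIT | VC [12]
  [9] addr=0x45 blk=4 s=0: L1-HIT | VC [12]
  [10] addr=0xc3 blk=12 s=0: VC-HIT | VC [4]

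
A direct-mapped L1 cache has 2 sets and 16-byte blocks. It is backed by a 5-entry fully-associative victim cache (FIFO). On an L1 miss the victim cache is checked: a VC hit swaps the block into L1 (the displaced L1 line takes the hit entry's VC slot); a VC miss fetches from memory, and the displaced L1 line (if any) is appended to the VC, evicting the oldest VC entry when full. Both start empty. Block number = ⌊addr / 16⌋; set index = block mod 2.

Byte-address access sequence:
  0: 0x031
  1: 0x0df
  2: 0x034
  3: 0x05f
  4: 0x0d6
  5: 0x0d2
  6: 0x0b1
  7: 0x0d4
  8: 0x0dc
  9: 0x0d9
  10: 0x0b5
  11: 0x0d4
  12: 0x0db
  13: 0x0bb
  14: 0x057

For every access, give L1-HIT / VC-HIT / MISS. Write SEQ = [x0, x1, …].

SEQ = [MISS, MISS, VC-HIT, MISS, VC-HIT, L1-HIT, MISS, VC-HIT, L1-HIT, L1-HIT, VC-HIT, VC-HIT, L1-HIT, VC-HIT, VC-HIT]

  [0] addr=0x31 blk=3 s=1: MISS | VC []
  [1] addr=0xdf blk=13 s=1: MISS | VC [3]
  [2] addr=0x34 blk=3 s=1: VC-HIT | VC [13]
  [3] addr=0x5f blk=5 s=1: MISS | VC [13, 3]
  [4] addr=0xd6 blk=13 s=1: VC-HIT | VC [5, 3]
  [5] addr=0xd2 blk=13 s=1: L1-HIT | VC [5, 3]
  [6] addr=0xb1 blk=11 s=1: MISS | VC [5, 3, 13]
  [7] addr=0xd4 blk=13 s=1: VC-HIT | VC [5, 3, 11]
  [8] addr=0xdc blk=13 s=1: L1-HIT | VC [5, 3, 11]
  [9] addr=0xd9 blk=13 s=1: L1-HIT | VC [5, 3, 11]
  [10] addr=0xb5 blk=11 s=1: VC-HIT | VC [5, 3, 13]
  [11] addr=0xd4 blk=13 s=1: VC-HIT | VC [5, 3, 11]
  [12] addr=0xdb blk=13 s=1: L1-HIT | VC [5, 3, 11]
  [13] addr=0xbb blk=11 s=1: VC-HIT | VC [5, 3, 13]
  [14] addr=0x57 blk=5 s=1: VC-HIT | VC [11, 3, 13]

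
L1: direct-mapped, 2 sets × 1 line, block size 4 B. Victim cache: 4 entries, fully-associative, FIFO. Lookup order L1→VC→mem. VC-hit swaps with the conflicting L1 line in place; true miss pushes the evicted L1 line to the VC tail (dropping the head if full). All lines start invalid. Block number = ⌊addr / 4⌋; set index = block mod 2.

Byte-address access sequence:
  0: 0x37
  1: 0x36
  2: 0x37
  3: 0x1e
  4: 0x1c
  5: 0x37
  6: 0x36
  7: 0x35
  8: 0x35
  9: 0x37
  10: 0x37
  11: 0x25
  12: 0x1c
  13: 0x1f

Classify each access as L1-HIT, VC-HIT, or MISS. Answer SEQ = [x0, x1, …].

SEQ = [MISS, L1-HIT, L1-HIT, MISS, L1-HIT, VC-HIT, L1-HIT, L1-HIT, L1-HIT, L1-HIT, L1-HIT, MISS, VC-HIT, L1-HIT]

  [0] addr=0x37 blk=13 s=1: MISS | VC []
  [1] addr=0x36 blk=13 s=1: L1-HIT | VC []
  [2] addr=0x37 blk=13 s=1: L1-HIT | VC []
  [3] addr=0x1e blk=7 s=1: MISS | VC [13]
  [4] addr=0x1c blk=7 s=1: L1-HIT | VC [13]
  [5] addr=0x37 blk=13 s=1: VC-HIT | VC [7]
  [6] addr=0x36 blk=13 s=1: L1-HIT | VC [7]
  [7] addr=0x35 blk=13 s=1: L1-HIT | VC [7]
  [8] addr=0x35 blk=13 s=1: L1-HIT | VC [7]
  [9] addr=0x37 blk=13 s=1: L1-HIT | VC [7]
  [10] addr=0x37 blk=13 s=1: L1-HIT | VC [7]
  [11] addr=0x25 blk=9 s=1: MISS | VC [7, 13]
  [12] addr=0x1c blk=7 s=1: VC-HIT | VC [9, 13]
  [13] addr=0x1f blk=7 s=1: L1-HIT | VC [9, 13]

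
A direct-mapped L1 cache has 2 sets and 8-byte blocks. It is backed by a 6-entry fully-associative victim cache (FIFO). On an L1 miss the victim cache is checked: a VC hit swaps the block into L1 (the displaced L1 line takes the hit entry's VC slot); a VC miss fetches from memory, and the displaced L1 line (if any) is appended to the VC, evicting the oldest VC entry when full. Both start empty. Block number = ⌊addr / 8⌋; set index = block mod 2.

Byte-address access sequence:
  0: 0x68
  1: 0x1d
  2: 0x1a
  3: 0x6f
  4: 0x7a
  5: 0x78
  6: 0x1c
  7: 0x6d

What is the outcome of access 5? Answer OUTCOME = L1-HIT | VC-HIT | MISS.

  [0] addr=0x68 blk=13 s=1: MISS | VC []
  [1] addr=0x1d blk=3 s=1: MISS | VC [13]
  [2] addr=0x1a blk=3 s=1: L1-HIT | VC [13]
  [3] addr=0x6f blk=13 s=1: VC-HIT | VC [3]
  [4] addr=0x7a blk=15 s=1: MISS | VC [3, 13]
  [5] addr=0x78 blk=15 s=1: L1-HIT | VC [3, 13]
  [6] addr=0x1c blk=3 s=1: VC-HIT | VC [15, 13]
  [7] addr=0x6d blk=13 s=1: VC-HIT | VC [15, 3]

OUTCOME = L1-HIT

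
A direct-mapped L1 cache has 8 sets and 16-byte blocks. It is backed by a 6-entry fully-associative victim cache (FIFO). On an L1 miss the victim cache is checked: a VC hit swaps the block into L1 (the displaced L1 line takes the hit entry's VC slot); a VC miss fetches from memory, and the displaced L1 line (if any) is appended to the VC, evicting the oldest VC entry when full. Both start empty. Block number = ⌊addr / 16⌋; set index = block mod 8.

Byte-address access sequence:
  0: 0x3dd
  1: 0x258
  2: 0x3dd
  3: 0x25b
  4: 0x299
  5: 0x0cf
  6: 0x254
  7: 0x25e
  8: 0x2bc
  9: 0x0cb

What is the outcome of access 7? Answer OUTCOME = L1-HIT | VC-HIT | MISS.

  [0] addr=0x3dd blk=61 s=5: MISS | VC []
  [1] addr=0x258 blk=37 s=5: MISS | VC [61]
  [2] addr=0x3dd blk=61 s=5: VC-HIT | VC [37]
  [3] addr=0x25b blk=37 s=5: VC-HIT | VC [61]
  [4] addr=0x299 blk=41 s=1: MISS | VC [61]
  [5] addr=0xcf blk=12 s=4: MISS | VC [61]
  [6] addr=0x254 blk=37 s=5: L1-HIT | VC [61]
  [7] addr=0x25e blk=37 s=5: L1-HIT | VC [61]
  [8] addr=0x2bc blk=43 s=3: MISS | VC [61]
  [9] addr=0xcb blk=12 s=4: L1-HIT | VC [61]

OUTCOME = L1-HIT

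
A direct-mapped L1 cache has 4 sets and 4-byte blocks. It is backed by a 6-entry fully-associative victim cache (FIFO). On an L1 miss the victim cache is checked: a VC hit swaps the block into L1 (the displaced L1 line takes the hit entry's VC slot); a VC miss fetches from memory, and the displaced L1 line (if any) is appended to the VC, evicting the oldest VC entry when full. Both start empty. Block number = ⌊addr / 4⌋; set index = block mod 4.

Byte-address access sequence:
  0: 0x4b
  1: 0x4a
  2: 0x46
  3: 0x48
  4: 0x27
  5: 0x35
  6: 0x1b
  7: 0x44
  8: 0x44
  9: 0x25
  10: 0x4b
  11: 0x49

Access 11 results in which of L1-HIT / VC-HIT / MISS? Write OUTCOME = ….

OUTCOME = L1-HIT

#0 0x4b→b18/s2 MISS; vc=[]
#1 0x4a→b18/s2 L1-HIT; vc=[]
#2 0x46→b17/s1 MISS; vc=[]
#3 0x48→b18/s2 L1-HIT; vc=[]
#4 0x27→b9/s1 MISS; vc=[17]
#5 0x35→b13/s1 MISS; vc=[17,9]
#6 0x1b→b6/s2 MISS; vc=[17,9,18]
#7 0x44→b17/s1 VC-HIT; vc=[13,9,18]
#8 0x44→b17/s1 L1-HIT; vc=[13,9,18]
#9 0x25→b9/s1 VC-HIT; vc=[13,17,18]
#10 0x4b→b18/s2 VC-HIT; vc=[13,17,6]
#11 0x49→b18/s2 L1-HIT; vc=[13,17,6]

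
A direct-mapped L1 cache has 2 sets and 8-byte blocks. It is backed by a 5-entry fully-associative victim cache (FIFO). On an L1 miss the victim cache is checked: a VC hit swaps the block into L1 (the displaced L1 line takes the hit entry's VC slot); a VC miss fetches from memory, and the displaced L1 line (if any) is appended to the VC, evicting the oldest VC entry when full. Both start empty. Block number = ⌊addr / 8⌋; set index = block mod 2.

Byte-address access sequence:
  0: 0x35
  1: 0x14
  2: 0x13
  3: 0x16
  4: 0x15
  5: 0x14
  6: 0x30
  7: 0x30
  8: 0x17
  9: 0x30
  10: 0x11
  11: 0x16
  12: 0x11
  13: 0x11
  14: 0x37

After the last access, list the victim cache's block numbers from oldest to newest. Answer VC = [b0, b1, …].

#0 0x35→b6/s0 MISS; vc=[]
#1 0x14→b2/s0 MISS; vc=[6]
#2 0x13→b2/s0 L1-HIT; vc=[6]
#3 0x16→b2/s0 L1-HIT; vc=[6]
#4 0x15→b2/s0 L1-HIT; vc=[6]
#5 0x14→b2/s0 L1-HIT; vc=[6]
#6 0x30→b6/s0 VC-HIT; vc=[2]
#7 0x30→b6/s0 L1-HIT; vc=[2]
#8 0x17→b2/s0 VC-HIT; vc=[6]
#9 0x30→b6/s0 VC-HIT; vc=[2]
#10 0x11→b2/s0 VC-HIT; vc=[6]
#11 0x16→b2/s0 L1-HIT; vc=[6]
#12 0x11→b2/s0 L1-HIT; vc=[6]
#13 0x11→b2/s0 L1-HIT; vc=[6]
#14 0x37→b6/s0 VC-HIT; vc=[2]

VC = [2]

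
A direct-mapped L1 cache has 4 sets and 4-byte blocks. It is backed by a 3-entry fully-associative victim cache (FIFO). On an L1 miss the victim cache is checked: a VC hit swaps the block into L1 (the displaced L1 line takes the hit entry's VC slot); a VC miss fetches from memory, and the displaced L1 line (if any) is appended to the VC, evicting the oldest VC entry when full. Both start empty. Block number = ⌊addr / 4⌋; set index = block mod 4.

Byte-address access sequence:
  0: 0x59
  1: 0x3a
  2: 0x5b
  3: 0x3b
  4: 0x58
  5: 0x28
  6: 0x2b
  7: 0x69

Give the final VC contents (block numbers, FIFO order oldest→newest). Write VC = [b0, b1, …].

0: 0x59 (blk 22, set 2) → MISS  vc=[]
1: 0x3a (blk 14, set 2) → MISS  vc=[22]
2: 0x5b (blk 22, set 2) → VC-HIT  vc=[14]
3: 0x3b (blk 14, set 2) → VC-HIT  vc=[22]
4: 0x58 (blk 22, set 2) → VC-HIT  vc=[14]
5: 0x28 (blk 10, set 2) → MISS  vc=[14, 22]
6: 0x2b (blk 10, set 2) → L1-HIT  vc=[14, 22]
7: 0x69 (blk 26, set 2) → MISS  vc=[14, 22, 10]

VC = [14, 22, 10]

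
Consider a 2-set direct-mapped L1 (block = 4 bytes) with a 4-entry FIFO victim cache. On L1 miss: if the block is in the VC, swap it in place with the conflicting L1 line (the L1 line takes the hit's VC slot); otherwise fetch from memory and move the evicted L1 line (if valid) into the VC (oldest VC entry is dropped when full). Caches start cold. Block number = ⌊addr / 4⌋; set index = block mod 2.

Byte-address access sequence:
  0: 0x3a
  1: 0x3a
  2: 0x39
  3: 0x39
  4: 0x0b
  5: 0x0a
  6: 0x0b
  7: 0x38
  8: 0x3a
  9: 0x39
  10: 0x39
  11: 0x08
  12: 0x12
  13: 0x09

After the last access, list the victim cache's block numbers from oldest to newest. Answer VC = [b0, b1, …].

VC = [14, 4]

0: 0x3a (blk 14, set 0) → MISS  vc=[]
1: 0x3a (blk 14, set 0) → L1-HIT  vc=[]
2: 0x39 (blk 14, set 0) → L1-HIT  vc=[]
3: 0x39 (blk 14, set 0) → L1-HIT  vc=[]
4: 0xb (blk 2, set 0) → MISS  vc=[14]
5: 0xa (blk 2, set 0) → L1-HIT  vc=[14]
6: 0xb (blk 2, set 0) → L1-HIT  vc=[14]
7: 0x38 (blk 14, set 0) → VC-HIT  vc=[2]
8: 0x3a (blk 14, set 0) → L1-HIT  vc=[2]
9: 0x39 (blk 14, set 0) → L1-HIT  vc=[2]
10: 0x39 (blk 14, set 0) → L1-HIT  vc=[2]
11: 0x8 (blk 2, set 0) → VC-HIT  vc=[14]
12: 0x12 (blk 4, set 0) → MISS  vc=[14, 2]
13: 0x9 (blk 2, set 0) → VC-HIT  vc=[14, 4]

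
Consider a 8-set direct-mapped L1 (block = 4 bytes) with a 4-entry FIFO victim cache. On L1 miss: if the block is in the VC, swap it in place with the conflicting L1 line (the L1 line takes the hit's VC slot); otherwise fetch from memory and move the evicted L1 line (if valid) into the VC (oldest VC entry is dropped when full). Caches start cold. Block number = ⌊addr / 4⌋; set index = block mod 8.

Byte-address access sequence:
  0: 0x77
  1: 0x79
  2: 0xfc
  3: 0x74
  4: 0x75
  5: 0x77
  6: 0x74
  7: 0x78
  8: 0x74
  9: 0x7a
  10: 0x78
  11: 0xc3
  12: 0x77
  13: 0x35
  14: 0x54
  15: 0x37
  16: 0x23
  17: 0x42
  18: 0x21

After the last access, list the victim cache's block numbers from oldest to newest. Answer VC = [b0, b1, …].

0: 0x77 (blk 29, set 5) → MISS  vc=[]
1: 0x79 (blk 30, set 6) → MISS  vc=[]
2: 0xfc (blk 63, set 7) → MISS  vc=[]
3: 0x74 (blk 29, set 5) → L1-HIT  vc=[]
4: 0x75 (blk 29, set 5) → L1-HIT  vc=[]
5: 0x77 (blk 29, set 5) → L1-HIT  vc=[]
6: 0x74 (blk 29, set 5) → L1-HIT  vc=[]
7: 0x78 (blk 30, set 6) → L1-HIT  vc=[]
8: 0x74 (blk 29, set 5) → L1-HIT  vc=[]
9: 0x7a (blk 30, set 6) → L1-HIT  vc=[]
10: 0x78 (blk 30, set 6) → L1-HIT  vc=[]
11: 0xc3 (blk 48, set 0) → MISS  vc=[]
12: 0x77 (blk 29, set 5) → L1-HIT  vc=[]
13: 0x35 (blk 13, set 5) → MISS  vc=[29]
14: 0x54 (blk 21, set 5) → MISS  vc=[29, 13]
15: 0x37 (blk 13, set 5) → VC-HIT  vc=[29, 21]
16: 0x23 (blk 8, set 0) → MISS  vc=[29, 21, 48]
17: 0x42 (blk 16, set 0) → MISS  vc=[29, 21, 48, 8]
18: 0x21 (blk 8, set 0) → VC-HIT  vc=[29, 21, 48, 16]

VC = [29, 21, 48, 16]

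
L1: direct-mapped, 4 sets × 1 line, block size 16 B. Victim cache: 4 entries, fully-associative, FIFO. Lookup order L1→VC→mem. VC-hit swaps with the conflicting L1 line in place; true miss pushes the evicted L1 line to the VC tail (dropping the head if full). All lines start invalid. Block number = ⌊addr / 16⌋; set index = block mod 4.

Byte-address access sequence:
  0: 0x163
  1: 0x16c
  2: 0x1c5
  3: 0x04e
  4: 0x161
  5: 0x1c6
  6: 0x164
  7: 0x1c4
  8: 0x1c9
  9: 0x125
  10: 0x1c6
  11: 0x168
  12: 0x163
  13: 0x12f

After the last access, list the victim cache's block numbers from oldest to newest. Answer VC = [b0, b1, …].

#0 0x163→b22/s2 MISS; vc=[]
#1 0x16c→b22/s2 L1-HIT; vc=[]
#2 0x1c5→b28/s0 MISS; vc=[]
#3 0x4e→b4/s0 MISS; vc=[28]
#4 0x161→b22/s2 L1-HIT; vc=[28]
#5 0x1c6→b28/s0 VC-HIT; vc=[4]
#6 0x164→b22/s2 L1-HIT; vc=[4]
#7 0x1c4→b28/s0 L1-HIT; vc=[4]
#8 0x1c9→b28/s0 L1-HIT; vc=[4]
#9 0x125→b18/s2 MISS; vc=[4,22]
#10 0x1c6→b28/s0 L1-HIT; vc=[4,22]
#11 0x168→b22/s2 VC-HIT; vc=[4,18]
#12 0x163→b22/s2 L1-HIT; vc=[4,18]
#13 0x12f→b18/s2 VC-HIT; vc=[4,22]

VC = [4, 22]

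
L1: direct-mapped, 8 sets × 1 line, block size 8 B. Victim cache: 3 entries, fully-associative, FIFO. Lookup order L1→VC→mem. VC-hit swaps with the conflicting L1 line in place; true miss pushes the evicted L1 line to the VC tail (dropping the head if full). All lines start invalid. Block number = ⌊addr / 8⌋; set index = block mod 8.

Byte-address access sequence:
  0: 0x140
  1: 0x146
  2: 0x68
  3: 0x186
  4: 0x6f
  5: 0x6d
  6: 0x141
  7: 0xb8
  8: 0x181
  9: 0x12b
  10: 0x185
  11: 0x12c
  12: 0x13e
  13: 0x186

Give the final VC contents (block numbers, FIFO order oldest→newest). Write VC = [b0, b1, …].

0: 0x140 (blk 40, set 0) → MISS  vc=[]
1: 0x146 (blk 40, set 0) → L1-HIT  vc=[]
2: 0x68 (blk 13, set 5) → MISS  vc=[]
3: 0x186 (blk 48, set 0) → MISS  vc=[40]
4: 0x6f (blk 13, set 5) → L1-HIT  vc=[40]
5: 0x6d (blk 13, set 5) → L1-HIT  vc=[40]
6: 0x141 (blk 40, set 0) → VC-HIT  vc=[48]
7: 0xb8 (blk 23, set 7) → MISS  vc=[48]
8: 0x181 (blk 48, set 0) → VC-HIT  vc=[40]
9: 0x12b (blk 37, set 5) → MISS  vc=[40, 13]
10: 0x185 (blk 48, set 0) → L1-HIT  vc=[40, 13]
11: 0x12c (blk 37, set 5) → L1-HIT  vc=[40, 13]
12: 0x13e (blk 39, set 7) → MISS  vc=[40, 13, 23]
13: 0x186 (blk 48, set 0) → L1-HIT  vc=[40, 13, 23]

VC = [40, 13, 23]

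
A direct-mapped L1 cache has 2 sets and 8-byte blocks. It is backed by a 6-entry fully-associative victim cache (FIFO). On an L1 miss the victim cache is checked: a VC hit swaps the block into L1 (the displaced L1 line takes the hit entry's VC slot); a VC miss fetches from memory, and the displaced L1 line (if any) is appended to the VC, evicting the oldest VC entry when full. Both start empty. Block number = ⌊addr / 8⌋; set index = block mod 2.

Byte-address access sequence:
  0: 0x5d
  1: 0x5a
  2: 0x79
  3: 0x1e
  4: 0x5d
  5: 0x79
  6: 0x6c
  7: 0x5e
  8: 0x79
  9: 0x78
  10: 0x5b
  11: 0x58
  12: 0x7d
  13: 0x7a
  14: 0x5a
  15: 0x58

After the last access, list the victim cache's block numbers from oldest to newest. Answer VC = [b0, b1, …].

0: 0x5d (blk 11, set 1) → MISS  vc=[]
1: 0x5a (blk 11, set 1) → L1-HIT  vc=[]
2: 0x79 (blk 15, set 1) → MISS  vc=[11]
3: 0x1e (blk 3, set 1) → MISS  vc=[11, 15]
4: 0x5d (blk 11, set 1) → VC-HIT  vc=[3, 15]
5: 0x79 (blk 15, set 1) → VC-HIT  vc=[3, 11]
6: 0x6c (blk 13, set 1) → MISS  vc=[3, 11, 15]
7: 0x5e (blk 11, set 1) → VC-HIT  vc=[3, 13, 15]
8: 0x79 (blk 15, set 1) → VC-HIT  vc=[3, 13, 11]
9: 0x78 (blk 15, set 1) → L1-HIT  vc=[3, 13, 11]
10: 0x5b (blk 11, set 1) → VC-HIT  vc=[3, 13, 15]
11: 0x58 (blk 11, set 1) → L1-HIT  vc=[3, 13, 15]
12: 0x7d (blk 15, set 1) → VC-HIT  vc=[3, 13, 11]
13: 0x7a (blk 15, set 1) → L1-HIT  vc=[3, 13, 11]
14: 0x5a (blk 11, set 1) → VC-HIT  vc=[3, 13, 15]
15: 0x58 (blk 11, set 1) → L1-HIT  vc=[3, 13, 15]

VC = [3, 13, 15]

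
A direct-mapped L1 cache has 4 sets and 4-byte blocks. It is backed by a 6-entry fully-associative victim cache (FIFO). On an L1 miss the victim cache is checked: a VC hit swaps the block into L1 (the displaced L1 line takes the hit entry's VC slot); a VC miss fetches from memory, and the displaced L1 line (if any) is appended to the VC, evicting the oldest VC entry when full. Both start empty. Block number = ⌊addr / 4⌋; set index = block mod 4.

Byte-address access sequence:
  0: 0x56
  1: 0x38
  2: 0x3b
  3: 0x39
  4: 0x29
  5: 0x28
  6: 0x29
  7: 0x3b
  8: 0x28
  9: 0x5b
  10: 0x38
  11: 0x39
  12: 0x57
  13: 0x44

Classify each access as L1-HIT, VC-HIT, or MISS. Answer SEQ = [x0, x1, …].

#0 0x56→b21/s1 MISS; vc=[]
#1 0x38→b14/s2 MISS; vc=[]
#2 0x3b→b14/s2 L1-HIT; vc=[]
#3 0x39→b14/s2 L1-HIT; vc=[]
#4 0x29→b10/s2 MISS; vc=[14]
#5 0x28→b10/s2 L1-HIT; vc=[14]
#6 0x29→b10/s2 L1-HIT; vc=[14]
#7 0x3b→b14/s2 VC-HIT; vc=[10]
#8 0x28→b10/s2 VC-HIT; vc=[14]
#9 0x5b→b22/s2 MISS; vc=[14,10]
#10 0x38→b14/s2 VC-HIT; vc=[22,10]
#11 0x39→b14/s2 L1-HIT; vc=[22,10]
#12 0x57→b21/s1 L1-HIT; vc=[22,10]
#13 0x44→b17/s1 MISS; vc=[22,10,21]

SEQ = [MISS, MISS, L1-HIT, L1-HIT, MISS, L1-HIT, L1-HIT, VC-HIT, VC-HIT, MISS, VC-HIT, L1-HIT, L1-HIT, MISS]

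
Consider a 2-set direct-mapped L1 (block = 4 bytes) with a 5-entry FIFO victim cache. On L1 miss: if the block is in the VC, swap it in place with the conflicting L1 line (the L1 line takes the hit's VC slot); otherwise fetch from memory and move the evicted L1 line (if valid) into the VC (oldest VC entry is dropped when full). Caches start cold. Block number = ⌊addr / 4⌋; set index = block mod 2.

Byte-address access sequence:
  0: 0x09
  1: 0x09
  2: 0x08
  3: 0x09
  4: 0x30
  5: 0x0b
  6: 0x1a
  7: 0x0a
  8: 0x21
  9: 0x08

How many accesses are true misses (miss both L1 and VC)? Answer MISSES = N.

#0 0x9→b2/s0 MISS; vc=[]
#1 0x9→b2/s0 L1-HIT; vc=[]
#2 0x8→b2/s0 L1-HIT; vc=[]
#3 0x9→b2/s0 L1-HIT; vc=[]
#4 0x30→b12/s0 MISS; vc=[2]
#5 0xb→b2/s0 VC-HIT; vc=[12]
#6 0x1a→b6/s0 MISS; vc=[12,2]
#7 0xa→b2/s0 VC-HIT; vc=[12,6]
#8 0x21→b8/s0 MISS; vc=[12,6,2]
#9 0x8→b2/s0 VC-HIT; vc=[12,6,8]

MISSES = 4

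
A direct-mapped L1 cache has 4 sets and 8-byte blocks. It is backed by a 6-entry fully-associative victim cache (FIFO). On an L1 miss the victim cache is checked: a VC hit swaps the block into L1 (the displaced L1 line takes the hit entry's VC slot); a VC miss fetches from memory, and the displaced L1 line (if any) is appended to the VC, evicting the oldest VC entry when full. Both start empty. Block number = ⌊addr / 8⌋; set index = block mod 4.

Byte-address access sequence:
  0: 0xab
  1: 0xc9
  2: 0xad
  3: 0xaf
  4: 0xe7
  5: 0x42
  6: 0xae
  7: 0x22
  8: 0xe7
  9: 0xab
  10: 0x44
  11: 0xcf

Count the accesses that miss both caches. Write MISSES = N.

MISSES = 5

  [0] addr=0xab blk=21 s=1: MISS | VC []
  [1] addr=0xc9 blk=25 s=1: MISS | VC [21]
  [2] addr=0xad blk=21 s=1: VC-HIT | VC [25]
  [3] addr=0xaf blk=21 s=1: L1-HIT | VC [25]
  [4] addr=0xe7 blk=28 s=0: MISS | VC [25]
  [5] addr=0x42 blk=8 s=0: MISS | VC [25, 28]
  [6] addr=0xae blk=21 s=1: L1-HIT | VC [25, 28]
  [7] addr=0x22 blk=4 s=0: MISS | VC [25, 28, 8]
  [8] addr=0xe7 blk=28 s=0: VC-HIT | VC [25, 4, 8]
  [9] addr=0xab blk=21 s=1: L1-HIT | VC [25, 4, 8]
  [10] addr=0x44 blk=8 s=0: VC-HIT | VC [25, 4, 28]
  [11] addr=0xcf blk=25 s=1: VC-HIT | VC [21, 4, 28]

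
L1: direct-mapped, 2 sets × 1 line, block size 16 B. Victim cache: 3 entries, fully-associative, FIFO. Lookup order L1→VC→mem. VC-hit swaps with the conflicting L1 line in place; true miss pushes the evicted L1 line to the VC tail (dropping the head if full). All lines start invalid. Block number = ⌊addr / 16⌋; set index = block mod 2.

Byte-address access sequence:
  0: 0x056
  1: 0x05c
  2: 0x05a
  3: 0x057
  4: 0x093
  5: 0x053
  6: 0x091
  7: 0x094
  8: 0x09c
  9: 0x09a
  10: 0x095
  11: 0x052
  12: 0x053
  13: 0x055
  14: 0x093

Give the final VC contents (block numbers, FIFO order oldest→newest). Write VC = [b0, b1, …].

VC = [5]

#0 0x56→b5/s1 MISS; vc=[]
#1 0x5c→b5/s1 L1-HIT; vc=[]
#2 0x5a→b5/s1 L1-HIT; vc=[]
#3 0x57→b5/s1 L1-HIT; vc=[]
#4 0x93→b9/s1 MISS; vc=[5]
#5 0x53→b5/s1 VC-HIT; vc=[9]
#6 0x91→b9/s1 VC-HIT; vc=[5]
#7 0x94→b9/s1 L1-HIT; vc=[5]
#8 0x9c→b9/s1 L1-HIT; vc=[5]
#9 0x9a→b9/s1 L1-HIT; vc=[5]
#10 0x95→b9/s1 L1-HIT; vc=[5]
#11 0x52→b5/s1 VC-HIT; vc=[9]
#12 0x53→b5/s1 L1-HIT; vc=[9]
#13 0x55→b5/s1 L1-HIT; vc=[9]
#14 0x93→b9/s1 VC-HIT; vc=[5]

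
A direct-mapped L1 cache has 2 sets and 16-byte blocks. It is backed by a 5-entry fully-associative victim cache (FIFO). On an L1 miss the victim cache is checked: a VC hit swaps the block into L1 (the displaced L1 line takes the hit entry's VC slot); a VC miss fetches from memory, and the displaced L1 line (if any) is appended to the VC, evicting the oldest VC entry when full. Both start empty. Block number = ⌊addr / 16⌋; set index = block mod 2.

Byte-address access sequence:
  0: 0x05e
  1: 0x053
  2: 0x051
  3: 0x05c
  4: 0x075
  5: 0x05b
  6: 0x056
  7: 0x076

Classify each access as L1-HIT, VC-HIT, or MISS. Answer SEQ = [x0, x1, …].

SEQ = [MISS, L1-HIT, L1-HIT, L1-HIT, MISS, VC-HIT, L1-HIT, VC-HIT]

  [0] addr=0x5e blk=5 s=1: MISS | VC []
  [1] addr=0x53 blk=5 s=1: L1-HIT | VC []
  [2] addr=0x51 blk=5 s=1: L1-HIT | VC []
  [3] addr=0x5c blk=5 s=1: L1-HIT | VC []
  [4] addr=0x75 blk=7 s=1: MISS | VC [5]
  [5] addr=0x5b blk=5 s=1: VC-HIT | VC [7]
  [6] addr=0x56 blk=5 s=1: L1-HIT | VC [7]
  [7] addr=0x76 blk=7 s=1: VC-HIT | VC [5]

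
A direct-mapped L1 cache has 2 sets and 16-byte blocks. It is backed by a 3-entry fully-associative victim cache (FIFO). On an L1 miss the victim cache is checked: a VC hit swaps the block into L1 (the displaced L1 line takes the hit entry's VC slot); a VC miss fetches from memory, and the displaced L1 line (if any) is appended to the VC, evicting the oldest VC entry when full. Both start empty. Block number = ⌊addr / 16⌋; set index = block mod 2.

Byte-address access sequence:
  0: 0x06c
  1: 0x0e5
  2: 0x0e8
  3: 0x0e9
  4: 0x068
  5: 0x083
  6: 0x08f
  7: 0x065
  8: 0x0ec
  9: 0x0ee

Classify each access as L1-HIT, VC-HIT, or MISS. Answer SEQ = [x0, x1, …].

0: 0x6c (blk 6, set 0) → MISS  vc=[]
1: 0xe5 (blk 14, set 0) → MISS  vc=[6]
2: 0xe8 (blk 14, set 0) → L1-HIT  vc=[6]
3: 0xe9 (blk 14, set 0) → L1-HIT  vc=[6]
4: 0x68 (blk 6, set 0) → VC-HIT  vc=[14]
5: 0x83 (blk 8, set 0) → MISS  vc=[14, 6]
6: 0x8f (blk 8, set 0) → L1-HIT  vc=[14, 6]
7: 0x65 (blk 6, set 0) → VC-HIT  vc=[14, 8]
8: 0xec (blk 14, set 0) → VC-HIT  vc=[6, 8]
9: 0xee (blk 14, set 0) → L1-HIT  vc=[6, 8]

SEQ = [MISS, MISS, L1-HIT, L1-HIT, VC-HIT, MISS, L1-HIT, VC-HIT, VC-HIT, L1-HIT]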